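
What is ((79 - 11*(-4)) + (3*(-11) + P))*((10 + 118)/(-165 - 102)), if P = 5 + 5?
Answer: -12800/267 ≈ -47.940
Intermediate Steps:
P = 10
((79 - 11*(-4)) + (3*(-11) + P))*((10 + 118)/(-165 - 102)) = ((79 - 11*(-4)) + (3*(-11) + 10))*((10 + 118)/(-165 - 102)) = ((79 - 1*(-44)) + (-33 + 10))*(128/(-267)) = ((79 + 44) - 23)*(128*(-1/267)) = (123 - 23)*(-128/267) = 100*(-128/267) = -12800/267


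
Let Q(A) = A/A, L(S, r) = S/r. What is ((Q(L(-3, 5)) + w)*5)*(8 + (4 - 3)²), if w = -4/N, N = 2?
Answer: -45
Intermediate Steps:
Q(A) = 1
w = -2 (w = -4/2 = -4*½ = -2)
((Q(L(-3, 5)) + w)*5)*(8 + (4 - 3)²) = ((1 - 2)*5)*(8 + (4 - 3)²) = (-1*5)*(8 + 1²) = -5*(8 + 1) = -5*9 = -45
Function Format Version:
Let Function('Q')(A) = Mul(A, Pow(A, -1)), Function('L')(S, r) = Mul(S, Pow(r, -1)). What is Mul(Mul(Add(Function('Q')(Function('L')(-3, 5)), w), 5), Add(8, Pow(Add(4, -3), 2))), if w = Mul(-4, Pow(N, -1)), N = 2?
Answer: -45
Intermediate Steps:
Function('Q')(A) = 1
w = -2 (w = Mul(-4, Pow(2, -1)) = Mul(-4, Rational(1, 2)) = -2)
Mul(Mul(Add(Function('Q')(Function('L')(-3, 5)), w), 5), Add(8, Pow(Add(4, -3), 2))) = Mul(Mul(Add(1, -2), 5), Add(8, Pow(Add(4, -3), 2))) = Mul(Mul(-1, 5), Add(8, Pow(1, 2))) = Mul(-5, Add(8, 1)) = Mul(-5, 9) = -45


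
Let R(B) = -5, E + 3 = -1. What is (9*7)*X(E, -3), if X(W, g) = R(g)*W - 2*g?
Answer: 1638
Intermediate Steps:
E = -4 (E = -3 - 1 = -4)
X(W, g) = -5*W - 2*g
(9*7)*X(E, -3) = (9*7)*(-5*(-4) - 2*(-3)) = 63*(20 + 6) = 63*26 = 1638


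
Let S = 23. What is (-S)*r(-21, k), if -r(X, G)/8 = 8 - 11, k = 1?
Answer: -552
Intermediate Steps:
r(X, G) = 24 (r(X, G) = -8*(8 - 11) = -8*(-3) = 24)
(-S)*r(-21, k) = -1*23*24 = -23*24 = -552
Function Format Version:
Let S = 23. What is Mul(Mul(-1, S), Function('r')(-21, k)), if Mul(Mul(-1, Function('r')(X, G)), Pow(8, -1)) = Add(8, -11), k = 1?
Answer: -552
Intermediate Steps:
Function('r')(X, G) = 24 (Function('r')(X, G) = Mul(-8, Add(8, -11)) = Mul(-8, -3) = 24)
Mul(Mul(-1, S), Function('r')(-21, k)) = Mul(Mul(-1, 23), 24) = Mul(-23, 24) = -552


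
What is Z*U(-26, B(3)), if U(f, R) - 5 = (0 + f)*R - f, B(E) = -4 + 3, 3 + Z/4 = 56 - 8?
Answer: 10260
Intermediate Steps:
Z = 180 (Z = -12 + 4*(56 - 8) = -12 + 4*48 = -12 + 192 = 180)
B(E) = -1
U(f, R) = 5 - f + R*f (U(f, R) = 5 + ((0 + f)*R - f) = 5 + (f*R - f) = 5 + (R*f - f) = 5 + (-f + R*f) = 5 - f + R*f)
Z*U(-26, B(3)) = 180*(5 - 1*(-26) - 1*(-26)) = 180*(5 + 26 + 26) = 180*57 = 10260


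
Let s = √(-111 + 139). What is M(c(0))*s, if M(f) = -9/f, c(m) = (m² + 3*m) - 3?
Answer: 6*√7 ≈ 15.875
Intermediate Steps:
s = 2*√7 (s = √28 = 2*√7 ≈ 5.2915)
c(m) = -3 + m² + 3*m
M(c(0))*s = (-9/(-3 + 0² + 3*0))*(2*√7) = (-9/(-3 + 0 + 0))*(2*√7) = (-9/(-3))*(2*√7) = (-9*(-⅓))*(2*√7) = 3*(2*√7) = 6*√7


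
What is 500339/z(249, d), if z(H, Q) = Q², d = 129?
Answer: 500339/16641 ≈ 30.067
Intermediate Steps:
500339/z(249, d) = 500339/(129²) = 500339/16641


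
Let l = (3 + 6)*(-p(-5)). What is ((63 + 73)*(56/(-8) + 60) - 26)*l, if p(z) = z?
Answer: 323190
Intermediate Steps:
l = 45 (l = (3 + 6)*(-1*(-5)) = 9*5 = 45)
((63 + 73)*(56/(-8) + 60) - 26)*l = ((63 + 73)*(56/(-8) + 60) - 26)*45 = (136*(56*(-⅛) + 60) - 26)*45 = (136*(-7 + 60) - 26)*45 = (136*53 - 26)*45 = (7208 - 26)*45 = 7182*45 = 323190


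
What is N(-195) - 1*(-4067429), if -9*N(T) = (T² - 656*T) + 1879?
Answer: 36439037/9 ≈ 4.0488e+6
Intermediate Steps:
N(T) = -1879/9 - T²/9 + 656*T/9 (N(T) = -((T² - 656*T) + 1879)/9 = -(1879 + T² - 656*T)/9 = -1879/9 - T²/9 + 656*T/9)
N(-195) - 1*(-4067429) = (-1879/9 - ⅑*(-195)² + (656/9)*(-195)) - 1*(-4067429) = (-1879/9 - ⅑*38025 - 42640/3) + 4067429 = (-1879/9 - 4225 - 42640/3) + 4067429 = -167824/9 + 4067429 = 36439037/9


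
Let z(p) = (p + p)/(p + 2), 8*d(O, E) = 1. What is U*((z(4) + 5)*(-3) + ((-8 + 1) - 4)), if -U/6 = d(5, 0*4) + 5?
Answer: 1845/2 ≈ 922.50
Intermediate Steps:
d(O, E) = ⅛ (d(O, E) = (⅛)*1 = ⅛)
z(p) = 2*p/(2 + p) (z(p) = (2*p)/(2 + p) = 2*p/(2 + p))
U = -123/4 (U = -6*(⅛ + 5) = -6*41/8 = -123/4 ≈ -30.750)
U*((z(4) + 5)*(-3) + ((-8 + 1) - 4)) = -123*((2*4/(2 + 4) + 5)*(-3) + ((-8 + 1) - 4))/4 = -123*((2*4/6 + 5)*(-3) + (-7 - 4))/4 = -123*((2*4*(⅙) + 5)*(-3) - 11)/4 = -123*((4/3 + 5)*(-3) - 11)/4 = -123*((19/3)*(-3) - 11)/4 = -123*(-19 - 11)/4 = -123/4*(-30) = 1845/2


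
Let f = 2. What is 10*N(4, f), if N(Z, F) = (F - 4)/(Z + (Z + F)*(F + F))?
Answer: -5/7 ≈ -0.71429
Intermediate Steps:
N(Z, F) = (-4 + F)/(Z + 2*F*(F + Z)) (N(Z, F) = (-4 + F)/(Z + (F + Z)*(2*F)) = (-4 + F)/(Z + 2*F*(F + Z)))
10*N(4, f) = 10*((-4 + 2)/(4 + 2*2² + 2*2*4)) = 10*(-2/(4 + 2*4 + 16)) = 10*(-2/(4 + 8 + 16)) = 10*(-2/28) = 10*((1/28)*(-2)) = 10*(-1/14) = -5/7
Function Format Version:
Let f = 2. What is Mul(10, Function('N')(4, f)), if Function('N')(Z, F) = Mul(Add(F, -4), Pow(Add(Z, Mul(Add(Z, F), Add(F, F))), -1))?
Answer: Rational(-5, 7) ≈ -0.71429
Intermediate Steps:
Function('N')(Z, F) = Mul(Pow(Add(Z, Mul(2, F, Add(F, Z))), -1), Add(-4, F)) (Function('N')(Z, F) = Mul(Add(-4, F), Pow(Add(Z, Mul(Add(F, Z), Mul(2, F))), -1)) = Mul(Add(-4, F), Pow(Add(Z, Mul(2, F, Add(F, Z))), -1)) = Mul(Pow(Add(Z, Mul(2, F, Add(F, Z))), -1), Add(-4, F)))
Mul(10, Function('N')(4, f)) = Mul(10, Mul(Pow(Add(4, Mul(2, Pow(2, 2)), Mul(2, 2, 4)), -1), Add(-4, 2))) = Mul(10, Mul(Pow(Add(4, Mul(2, 4), 16), -1), -2)) = Mul(10, Mul(Pow(Add(4, 8, 16), -1), -2)) = Mul(10, Mul(Pow(28, -1), -2)) = Mul(10, Mul(Rational(1, 28), -2)) = Mul(10, Rational(-1, 14)) = Rational(-5, 7)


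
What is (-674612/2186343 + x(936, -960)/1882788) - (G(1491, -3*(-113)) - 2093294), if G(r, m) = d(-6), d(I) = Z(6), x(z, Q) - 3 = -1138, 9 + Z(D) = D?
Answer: 2872296375553908929/1372140121428 ≈ 2.0933e+6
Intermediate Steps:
Z(D) = -9 + D
x(z, Q) = -1135 (x(z, Q) = 3 - 1138 = -1135)
d(I) = -3 (d(I) = -9 + 6 = -3)
G(r, m) = -3
(-674612/2186343 + x(936, -960)/1882788) - (G(1491, -3*(-113)) - 2093294) = (-674612/2186343 - 1135/1882788) - (-3 - 2093294) = (-674612*1/2186343 - 1135*1/1882788) - 1*(-2093297) = (-674612/2186343 - 1135/1882788) + 2093297 = -424210959187/1372140121428 + 2093297 = 2872296375553908929/1372140121428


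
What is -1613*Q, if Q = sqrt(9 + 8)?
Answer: -1613*sqrt(17) ≈ -6650.6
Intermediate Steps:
Q = sqrt(17) ≈ 4.1231
-1613*Q = -1613*sqrt(17)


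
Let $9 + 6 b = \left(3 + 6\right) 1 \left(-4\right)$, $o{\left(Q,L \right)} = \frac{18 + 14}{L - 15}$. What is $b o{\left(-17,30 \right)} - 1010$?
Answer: $-1026$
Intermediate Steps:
$o{\left(Q,L \right)} = \frac{32}{-15 + L}$
$b = - \frac{15}{2}$ ($b = - \frac{3}{2} + \frac{\left(3 + 6\right) 1 \left(-4\right)}{6} = - \frac{3}{2} + \frac{9 \cdot 1 \left(-4\right)}{6} = - \frac{3}{2} + \frac{9 \left(-4\right)}{6} = - \frac{3}{2} + \frac{1}{6} \left(-36\right) = - \frac{3}{2} - 6 = - \frac{15}{2} \approx -7.5$)
$b o{\left(-17,30 \right)} - 1010 = - \frac{15 \frac{32}{-15 + 30}}{2} - 1010 = - \frac{15 \cdot \frac{32}{15}}{2} - 1010 = - \frac{15 \cdot 32 \cdot \frac{1}{15}}{2} - 1010 = \left(- \frac{15}{2}\right) \frac{32}{15} - 1010 = -16 - 1010 = -1026$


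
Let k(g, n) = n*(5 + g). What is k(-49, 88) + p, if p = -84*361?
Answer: -34196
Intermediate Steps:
p = -30324
k(-49, 88) + p = 88*(5 - 49) - 30324 = 88*(-44) - 30324 = -3872 - 30324 = -34196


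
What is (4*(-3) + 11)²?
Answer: 1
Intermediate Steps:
(4*(-3) + 11)² = (-12 + 11)² = (-1)² = 1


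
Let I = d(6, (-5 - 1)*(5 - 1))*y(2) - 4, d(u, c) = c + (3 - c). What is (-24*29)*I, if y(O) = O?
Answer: -1392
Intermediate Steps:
d(u, c) = 3
I = 2 (I = 3*2 - 4 = 6 - 4 = 2)
(-24*29)*I = -24*29*2 = -696*2 = -1392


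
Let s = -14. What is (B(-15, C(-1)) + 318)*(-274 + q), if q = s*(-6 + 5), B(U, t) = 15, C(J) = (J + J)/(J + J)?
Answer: -86580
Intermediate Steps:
C(J) = 1 (C(J) = (2*J)/((2*J)) = (2*J)*(1/(2*J)) = 1)
q = 14 (q = -14*(-6 + 5) = -14*(-1) = 14)
(B(-15, C(-1)) + 318)*(-274 + q) = (15 + 318)*(-274 + 14) = 333*(-260) = -86580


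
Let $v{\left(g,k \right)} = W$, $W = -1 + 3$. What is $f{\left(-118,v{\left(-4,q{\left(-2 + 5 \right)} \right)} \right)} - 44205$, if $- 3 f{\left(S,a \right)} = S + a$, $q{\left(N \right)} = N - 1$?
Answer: $- \frac{132499}{3} \approx -44166.0$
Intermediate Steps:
$W = 2$
$q{\left(N \right)} = -1 + N$
$v{\left(g,k \right)} = 2$
$f{\left(S,a \right)} = - \frac{S}{3} - \frac{a}{3}$ ($f{\left(S,a \right)} = - \frac{S + a}{3} = - \frac{S}{3} - \frac{a}{3}$)
$f{\left(-118,v{\left(-4,q{\left(-2 + 5 \right)} \right)} \right)} - 44205 = \left(\left(- \frac{1}{3}\right) \left(-118\right) - \frac{2}{3}\right) - 44205 = \left(\frac{118}{3} - \frac{2}{3}\right) - 44205 = \frac{116}{3} - 44205 = - \frac{132499}{3}$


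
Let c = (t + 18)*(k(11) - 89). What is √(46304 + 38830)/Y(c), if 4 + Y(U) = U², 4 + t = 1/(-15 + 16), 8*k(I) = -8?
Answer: √85134/1822496 ≈ 0.00016010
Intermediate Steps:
k(I) = -1 (k(I) = (⅛)*(-8) = -1)
t = -3 (t = -4 + 1/(-15 + 16) = -4 + 1/1 = -4 + 1 = -3)
c = -1350 (c = (-3 + 18)*(-1 - 89) = 15*(-90) = -1350)
Y(U) = -4 + U²
√(46304 + 38830)/Y(c) = √(46304 + 38830)/(-4 + (-1350)²) = √85134/(-4 + 1822500) = √85134/1822496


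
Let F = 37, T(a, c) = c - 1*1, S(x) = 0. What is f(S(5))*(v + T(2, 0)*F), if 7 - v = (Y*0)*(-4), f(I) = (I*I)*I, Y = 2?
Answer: 0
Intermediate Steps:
f(I) = I³ (f(I) = I²*I = I³)
T(a, c) = -1 + c (T(a, c) = c - 1 = -1 + c)
v = 7 (v = 7 - 2*0*(-4) = 7 - 0*(-4) = 7 - 1*0 = 7 + 0 = 7)
f(S(5))*(v + T(2, 0)*F) = 0³*(7 + (-1 + 0)*37) = 0*(7 - 1*37) = 0*(7 - 37) = 0*(-30) = 0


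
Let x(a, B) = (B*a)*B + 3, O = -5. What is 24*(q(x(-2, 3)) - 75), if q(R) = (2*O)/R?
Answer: -1784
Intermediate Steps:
x(a, B) = 3 + a*B**2 (x(a, B) = a*B**2 + 3 = 3 + a*B**2)
q(R) = -10/R (q(R) = (2*(-5))/R = -10/R)
24*(q(x(-2, 3)) - 75) = 24*(-10/(3 - 2*3**2) - 75) = 24*(-10/(3 - 2*9) - 75) = 24*(-10/(3 - 18) - 75) = 24*(-10/(-15) - 75) = 24*(-10*(-1/15) - 75) = 24*(2/3 - 75) = 24*(-223/3) = -1784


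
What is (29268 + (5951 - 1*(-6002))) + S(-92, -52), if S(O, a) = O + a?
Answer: 41077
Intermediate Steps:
(29268 + (5951 - 1*(-6002))) + S(-92, -52) = (29268 + (5951 - 1*(-6002))) + (-92 - 52) = (29268 + (5951 + 6002)) - 144 = (29268 + 11953) - 144 = 41221 - 144 = 41077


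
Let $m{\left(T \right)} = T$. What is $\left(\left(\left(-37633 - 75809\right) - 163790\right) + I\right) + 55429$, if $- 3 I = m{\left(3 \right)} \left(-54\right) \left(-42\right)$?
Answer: $-224071$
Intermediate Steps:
$I = -2268$ ($I = - \frac{3 \left(-54\right) \left(-42\right)}{3} = - \frac{\left(-162\right) \left(-42\right)}{3} = \left(- \frac{1}{3}\right) 6804 = -2268$)
$\left(\left(\left(-37633 - 75809\right) - 163790\right) + I\right) + 55429 = \left(\left(\left(-37633 - 75809\right) - 163790\right) - 2268\right) + 55429 = \left(\left(-113442 - 163790\right) - 2268\right) + 55429 = \left(-277232 - 2268\right) + 55429 = -279500 + 55429 = -224071$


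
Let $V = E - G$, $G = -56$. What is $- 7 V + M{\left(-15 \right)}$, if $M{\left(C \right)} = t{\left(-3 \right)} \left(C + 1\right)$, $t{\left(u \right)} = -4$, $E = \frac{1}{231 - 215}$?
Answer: $- \frac{5383}{16} \approx -336.44$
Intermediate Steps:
$E = \frac{1}{16} \approx 0.0625$
$V = \frac{897}{16}$ ($V = \frac{1}{16} - -56 = \frac{1}{16} + 56 = \frac{897}{16} \approx 56.063$)
$M{\left(C \right)} = -4 - 4 C$ ($M{\left(C \right)} = - 4 \left(C + 1\right) = - 4 \left(1 + C\right) = -4 - 4 C$)
$- 7 V + M{\left(-15 \right)} = \left(-7\right) \frac{897}{16} - -56 = - \frac{6279}{16} + \left(-4 + 60\right) = - \frac{6279}{16} + 56 = - \frac{5383}{16}$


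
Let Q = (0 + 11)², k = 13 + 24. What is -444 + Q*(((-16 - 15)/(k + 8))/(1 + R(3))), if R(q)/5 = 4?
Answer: -423331/945 ≈ -447.97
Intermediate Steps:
R(q) = 20 (R(q) = 5*4 = 20)
k = 37
Q = 121 (Q = 11² = 121)
-444 + Q*(((-16 - 15)/(k + 8))/(1 + R(3))) = -444 + 121*(((-16 - 15)/(37 + 8))/(1 + 20)) = -444 + 121*(-31/45/21) = -444 + 121*(-31*1/45*(1/21)) = -444 + 121*(-31/45*1/21) = -444 + 121*(-31/945) = -444 - 3751/945 = -423331/945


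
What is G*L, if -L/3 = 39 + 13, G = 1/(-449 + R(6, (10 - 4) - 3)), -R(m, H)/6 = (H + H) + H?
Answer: 156/503 ≈ 0.31014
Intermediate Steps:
R(m, H) = -18*H (R(m, H) = -6*((H + H) + H) = -6*(2*H + H) = -18*H)
G = -1/503 (G = 1/(-449 - 18*((10 - 4) - 3)) = 1/(-449 - 18*(6 - 3)) = 1/(-449 - 18*3) = 1/(-449 - 54) = 1/(-503) = -1/503 ≈ -0.0019881)
L = -156 (L = -3*(39 + 13) = -3*52 = -156)
G*L = -1/503*(-156) = 156/503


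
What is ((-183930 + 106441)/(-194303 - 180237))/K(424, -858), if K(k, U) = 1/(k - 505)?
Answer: -6276609/374540 ≈ -16.758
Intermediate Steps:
K(k, U) = 1/(-505 + k)
((-183930 + 106441)/(-194303 - 180237))/K(424, -858) = ((-183930 + 106441)/(-194303 - 180237))/(1/(-505 + 424)) = (-77489/(-374540))/(1/(-81)) = (-77489*(-1/374540))/(-1/81) = (77489/374540)*(-81) = -6276609/374540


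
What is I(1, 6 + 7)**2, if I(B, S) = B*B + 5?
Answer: 36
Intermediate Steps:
I(B, S) = 5 + B**2 (I(B, S) = B**2 + 5 = 5 + B**2)
I(1, 6 + 7)**2 = (5 + 1**2)**2 = (5 + 1)**2 = 6**2 = 36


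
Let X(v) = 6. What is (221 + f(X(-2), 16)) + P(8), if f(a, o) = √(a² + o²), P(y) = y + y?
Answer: 237 + 2*√73 ≈ 254.09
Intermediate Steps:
P(y) = 2*y
(221 + f(X(-2), 16)) + P(8) = (221 + √(6² + 16²)) + 2*8 = (221 + √(36 + 256)) + 16 = (221 + √292) + 16 = (221 + 2*√73) + 16 = 237 + 2*√73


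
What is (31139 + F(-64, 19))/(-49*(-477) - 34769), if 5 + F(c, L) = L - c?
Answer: -31217/11396 ≈ -2.7393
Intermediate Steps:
F(c, L) = -5 + L - c (F(c, L) = -5 + (L - c) = -5 + L - c)
(31139 + F(-64, 19))/(-49*(-477) - 34769) = (31139 + (-5 + 19 - 1*(-64)))/(-49*(-477) - 34769) = (31139 + (-5 + 19 + 64))/(23373 - 34769) = (31139 + 78)/(-11396) = 31217*(-1/11396) = -31217/11396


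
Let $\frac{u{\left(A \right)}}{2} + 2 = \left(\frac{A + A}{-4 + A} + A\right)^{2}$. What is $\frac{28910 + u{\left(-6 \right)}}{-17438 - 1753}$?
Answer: $- \frac{723802}{479775} \approx -1.5086$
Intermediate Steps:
$u{\left(A \right)} = -4 + 2 \left(A + \frac{2 A}{-4 + A}\right)^{2}$ ($u{\left(A \right)} = -4 + 2 \left(\frac{A + A}{-4 + A} + A\right)^{2} = -4 + 2 \left(\frac{2 A}{-4 + A} + A\right)^{2} = -4 + 2 \left(A + \frac{2 A}{-4 + A}\right)^{2}$)
$\frac{28910 + u{\left(-6 \right)}}{-17438 - 1753} = \frac{28910 - \left(4 - \frac{2 \left(-6\right)^{2} \left(-2 - 6\right)^{2}}{\left(-4 - 6\right)^{2}}\right)}{-17438 - 1753} = \frac{28910 - \left(4 - \frac{72 \left(-8\right)^{2}}{100}\right)}{-19191} = \left(28910 - \left(4 - \frac{18}{25} \cdot 64\right)\right) \left(- \frac{1}{19191}\right) = \left(28910 + \left(-4 + \frac{1152}{25}\right)\right) \left(- \frac{1}{19191}\right) = \left(28910 + \frac{1052}{25}\right) \left(- \frac{1}{19191}\right) = \frac{723802}{25} \left(- \frac{1}{19191}\right) = - \frac{723802}{479775}$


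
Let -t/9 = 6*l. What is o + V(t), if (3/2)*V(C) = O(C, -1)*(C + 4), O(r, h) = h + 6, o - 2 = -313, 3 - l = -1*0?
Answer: -2513/3 ≈ -837.67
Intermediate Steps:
l = 3 (l = 3 - (-1)*0 = 3 - 1*0 = 3 + 0 = 3)
o = -311 (o = 2 - 313 = -311)
O(r, h) = 6 + h
t = -162 (t = -54*3 = -9*18 = -162)
V(C) = 40/3 + 10*C/3 (V(C) = 2*((6 - 1)*(C + 4))/3 = 2*(5*(4 + C))/3 = 2*(20 + 5*C)/3 = 40/3 + 10*C/3)
o + V(t) = -311 + (40/3 + (10/3)*(-162)) = -311 + (40/3 - 540) = -311 - 1580/3 = -2513/3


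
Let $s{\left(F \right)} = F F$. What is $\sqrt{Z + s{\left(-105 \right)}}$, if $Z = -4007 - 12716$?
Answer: $i \sqrt{5698} \approx 75.485 i$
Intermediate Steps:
$s{\left(F \right)} = F^{2}$
$Z = -16723$
$\sqrt{Z + s{\left(-105 \right)}} = \sqrt{-16723 + \left(-105\right)^{2}} = \sqrt{-16723 + 11025} = \sqrt{-5698} = i \sqrt{5698}$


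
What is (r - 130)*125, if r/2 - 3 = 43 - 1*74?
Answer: -23250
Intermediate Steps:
r = -56 (r = 6 + 2*(43 - 1*74) = 6 + 2*(43 - 74) = 6 + 2*(-31) = 6 - 62 = -56)
(r - 130)*125 = (-56 - 130)*125 = -186*125 = -23250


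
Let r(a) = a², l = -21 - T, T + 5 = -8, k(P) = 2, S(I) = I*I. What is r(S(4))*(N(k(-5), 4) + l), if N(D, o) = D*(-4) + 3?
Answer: -3328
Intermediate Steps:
S(I) = I²
T = -13 (T = -5 - 8 = -13)
N(D, o) = 3 - 4*D (N(D, o) = -4*D + 3 = 3 - 4*D)
l = -8 (l = -21 - 1*(-13) = -21 + 13 = -8)
r(S(4))*(N(k(-5), 4) + l) = (4²)²*((3 - 4*2) - 8) = 16²*((3 - 8) - 8) = 256*(-5 - 8) = 256*(-13) = -3328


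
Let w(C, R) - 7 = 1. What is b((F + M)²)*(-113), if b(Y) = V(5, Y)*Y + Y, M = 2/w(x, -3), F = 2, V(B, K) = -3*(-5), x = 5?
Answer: -9153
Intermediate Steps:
V(B, K) = 15
w(C, R) = 8 (w(C, R) = 7 + 1 = 8)
M = ¼ (M = 2/8 = 2*(⅛) = ¼ ≈ 0.25000)
b(Y) = 16*Y (b(Y) = 15*Y + Y = 16*Y)
b((F + M)²)*(-113) = (16*(2 + ¼)²)*(-113) = (16*(9/4)²)*(-113) = (16*(81/16))*(-113) = 81*(-113) = -9153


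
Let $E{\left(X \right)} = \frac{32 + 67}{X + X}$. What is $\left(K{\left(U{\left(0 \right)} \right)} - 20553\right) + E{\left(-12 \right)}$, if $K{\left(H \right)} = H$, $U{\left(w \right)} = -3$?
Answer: $- \frac{164481}{8} \approx -20560.0$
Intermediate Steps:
$E{\left(X \right)} = \frac{99}{2 X}$
$\left(K{\left(U{\left(0 \right)} \right)} - 20553\right) + E{\left(-12 \right)} = \left(-3 - 20553\right) + \frac{99}{2 \left(-12\right)} = -20556 + \frac{99}{2} \left(- \frac{1}{12}\right) = -20556 - \frac{33}{8} = - \frac{164481}{8}$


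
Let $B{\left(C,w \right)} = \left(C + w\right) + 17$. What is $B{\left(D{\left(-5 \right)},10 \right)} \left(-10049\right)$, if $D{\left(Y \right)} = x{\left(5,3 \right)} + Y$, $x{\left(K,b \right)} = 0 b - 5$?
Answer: $-170833$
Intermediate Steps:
$x{\left(K,b \right)} = -5$ ($x{\left(K,b \right)} = 0 - 5 = -5$)
$D{\left(Y \right)} = -5 + Y$
$B{\left(C,w \right)} = 17 + C + w$
$B{\left(D{\left(-5 \right)},10 \right)} \left(-10049\right) = \left(17 - 10 + 10\right) \left(-10049\right) = 17 \left(-10049\right) = -170833$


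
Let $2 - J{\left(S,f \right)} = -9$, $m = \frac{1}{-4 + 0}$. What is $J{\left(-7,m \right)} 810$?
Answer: $8910$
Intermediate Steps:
$m = - \frac{1}{4}$ ($m = \frac{1}{-4} = - \frac{1}{4} \approx -0.25$)
$J{\left(S,f \right)} = 11$ ($J{\left(S,f \right)} = 2 - -9 = 2 + 9 = 11$)
$J{\left(-7,m \right)} 810 = 11 \cdot 810 = 8910$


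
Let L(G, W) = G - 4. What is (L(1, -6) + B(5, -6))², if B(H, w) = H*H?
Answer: 484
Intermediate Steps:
L(G, W) = -4 + G
B(H, w) = H²
(L(1, -6) + B(5, -6))² = ((-4 + 1) + 5²)² = (-3 + 25)² = 22² = 484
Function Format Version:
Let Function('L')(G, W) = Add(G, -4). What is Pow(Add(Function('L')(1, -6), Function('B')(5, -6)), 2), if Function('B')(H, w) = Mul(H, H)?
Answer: 484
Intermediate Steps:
Function('L')(G, W) = Add(-4, G)
Function('B')(H, w) = Pow(H, 2)
Pow(Add(Function('L')(1, -6), Function('B')(5, -6)), 2) = Pow(Add(Add(-4, 1), Pow(5, 2)), 2) = Pow(Add(-3, 25), 2) = Pow(22, 2) = 484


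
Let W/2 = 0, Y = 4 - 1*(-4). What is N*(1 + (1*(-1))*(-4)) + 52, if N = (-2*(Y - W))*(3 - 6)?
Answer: 292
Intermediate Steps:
Y = 8 (Y = 4 + 4 = 8)
W = 0 (W = 2*0 = 0)
N = 48 (N = (-2*(8 - 1*0))*(3 - 6) = -2*(8 + 0)*(-3) = -2*8*(-3) = -16*(-3) = 48)
N*(1 + (1*(-1))*(-4)) + 52 = 48*(1 + (1*(-1))*(-4)) + 52 = 48*(1 - 1*(-4)) + 52 = 48*(1 + 4) + 52 = 48*5 + 52 = 240 + 52 = 292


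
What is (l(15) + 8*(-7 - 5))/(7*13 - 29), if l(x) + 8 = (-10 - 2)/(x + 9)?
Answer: -209/124 ≈ -1.6855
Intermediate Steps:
l(x) = -8 - 12/(9 + x) (l(x) = -8 + (-10 - 2)/(x + 9) = -8 - 12/(9 + x))
(l(15) + 8*(-7 - 5))/(7*13 - 29) = (4*(-21 - 2*15)/(9 + 15) + 8*(-7 - 5))/(7*13 - 29) = (4*(-21 - 30)/24 + 8*(-12))/(91 - 29) = (4*(1/24)*(-51) - 96)/62 = (-17/2 - 96)*(1/62) = -209/2*1/62 = -209/124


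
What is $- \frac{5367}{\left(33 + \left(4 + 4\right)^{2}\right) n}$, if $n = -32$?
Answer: $\frac{5367}{3104} \approx 1.7291$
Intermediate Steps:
$- \frac{5367}{\left(33 + \left(4 + 4\right)^{2}\right) n} = - \frac{5367}{\left(33 + \left(4 + 4\right)^{2}\right) \left(-32\right)} = - \frac{5367}{\left(33 + 8^{2}\right) \left(-32\right)} = - \frac{5367}{\left(33 + 64\right) \left(-32\right)} = - \frac{5367}{97 \left(-32\right)} = - \frac{5367}{-3104} = \left(-5367\right) \left(- \frac{1}{3104}\right) = \frac{5367}{3104}$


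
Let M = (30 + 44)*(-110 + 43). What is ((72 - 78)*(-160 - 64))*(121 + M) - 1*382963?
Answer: -6883891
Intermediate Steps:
M = -4958 (M = 74*(-67) = -4958)
((72 - 78)*(-160 - 64))*(121 + M) - 1*382963 = ((72 - 78)*(-160 - 64))*(121 - 4958) - 1*382963 = -6*(-224)*(-4837) - 382963 = 1344*(-4837) - 382963 = -6500928 - 382963 = -6883891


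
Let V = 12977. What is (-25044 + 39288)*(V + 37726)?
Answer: 722213532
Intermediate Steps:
(-25044 + 39288)*(V + 37726) = (-25044 + 39288)*(12977 + 37726) = 14244*50703 = 722213532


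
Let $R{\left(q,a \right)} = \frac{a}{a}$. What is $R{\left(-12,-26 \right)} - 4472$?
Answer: $-4471$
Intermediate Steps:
$R{\left(q,a \right)} = 1$
$R{\left(-12,-26 \right)} - 4472 = 1 - 4472 = -4471$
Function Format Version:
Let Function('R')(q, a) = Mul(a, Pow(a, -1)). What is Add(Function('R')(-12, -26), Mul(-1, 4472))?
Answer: -4471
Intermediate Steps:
Function('R')(q, a) = 1
Add(Function('R')(-12, -26), Mul(-1, 4472)) = Add(1, Mul(-1, 4472)) = Add(1, -4472) = -4471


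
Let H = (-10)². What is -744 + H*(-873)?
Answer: -88044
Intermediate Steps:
H = 100
-744 + H*(-873) = -744 + 100*(-873) = -744 - 87300 = -88044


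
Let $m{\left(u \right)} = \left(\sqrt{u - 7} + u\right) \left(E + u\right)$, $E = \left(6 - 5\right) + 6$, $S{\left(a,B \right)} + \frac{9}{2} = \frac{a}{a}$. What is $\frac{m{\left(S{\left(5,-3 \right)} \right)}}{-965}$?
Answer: $\frac{49}{3860} - \frac{7 i \sqrt{42}}{3860} \approx 0.012694 - 0.011753 i$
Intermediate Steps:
$S{\left(a,B \right)} = - \frac{7}{2}$ ($S{\left(a,B \right)} = - \frac{9}{2} + \frac{a}{a} = - \frac{9}{2} + 1 = - \frac{7}{2}$)
$E = 7$ ($E = 1 + 6 = 7$)
$m{\left(u \right)} = \left(7 + u\right) \left(u + \sqrt{-7 + u}\right)$ ($m{\left(u \right)} = \left(\sqrt{u - 7} + u\right) \left(7 + u\right) = \left(\sqrt{-7 + u} + u\right) \left(7 + u\right) = \left(u + \sqrt{-7 + u}\right) \left(7 + u\right) = \left(7 + u\right) \left(u + \sqrt{-7 + u}\right)$)
$\frac{m{\left(S{\left(5,-3 \right)} \right)}}{-965} = \frac{\left(- \frac{7}{2}\right)^{2} + 7 \left(- \frac{7}{2}\right) + 7 \sqrt{-7 - \frac{7}{2}} - \frac{7 \sqrt{-7 - \frac{7}{2}}}{2}}{-965} = \left(\frac{49}{4} - \frac{49}{2} + 7 \sqrt{- \frac{21}{2}} - \frac{7 \sqrt{- \frac{21}{2}}}{2}\right) \left(- \frac{1}{965}\right) = \left(\frac{49}{4} - \frac{49}{2} + 7 \frac{i \sqrt{42}}{2} - \frac{7 \frac{i \sqrt{42}}{2}}{2}\right) \left(- \frac{1}{965}\right) = \left(\frac{49}{4} - \frac{49}{2} + \frac{7 i \sqrt{42}}{2} - \frac{7 i \sqrt{42}}{4}\right) \left(- \frac{1}{965}\right) = \left(- \frac{49}{4} + \frac{7 i \sqrt{42}}{4}\right) \left(- \frac{1}{965}\right) = \frac{49}{3860} - \frac{7 i \sqrt{42}}{3860}$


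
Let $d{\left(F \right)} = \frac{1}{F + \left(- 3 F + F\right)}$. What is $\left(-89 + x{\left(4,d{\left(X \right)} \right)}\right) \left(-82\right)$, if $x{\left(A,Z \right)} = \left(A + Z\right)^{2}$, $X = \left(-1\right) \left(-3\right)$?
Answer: $\frac{55760}{9} \approx 6195.6$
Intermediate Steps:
$X = 3$
$d{\left(F \right)} = - \frac{1}{F}$ ($d{\left(F \right)} = \frac{1}{F - 2 F} = \frac{1}{\left(-1\right) F} = - \frac{1}{F}$)
$\left(-89 + x{\left(4,d{\left(X \right)} \right)}\right) \left(-82\right) = \left(-89 + \left(4 - \frac{1}{3}\right)^{2}\right) \left(-82\right) = \left(-89 + \left(\frac{11}{3}\right)^{2}\right) \left(-82\right) = \left(-89 + \frac{121}{9}\right) \left(-82\right) = \left(- \frac{680}{9}\right) \left(-82\right) = \frac{55760}{9}$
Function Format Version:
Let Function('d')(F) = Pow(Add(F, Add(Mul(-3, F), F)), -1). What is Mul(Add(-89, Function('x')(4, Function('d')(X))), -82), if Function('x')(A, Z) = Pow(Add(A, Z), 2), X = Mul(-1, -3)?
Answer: Rational(55760, 9) ≈ 6195.6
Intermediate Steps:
X = 3
Function('d')(F) = Mul(-1, Pow(F, -1)) (Function('d')(F) = Pow(Add(F, Mul(-2, F)), -1) = Pow(Mul(-1, F), -1) = Mul(-1, Pow(F, -1)))
Mul(Add(-89, Function('x')(4, Function('d')(X))), -82) = Mul(Add(-89, Pow(Add(4, Mul(-1, Pow(3, -1))), 2)), -82) = Mul(Add(-89, Pow(Add(4, Mul(-1, Rational(1, 3))), 2)), -82) = Mul(Add(-89, Pow(Add(4, Rational(-1, 3)), 2)), -82) = Mul(Add(-89, Pow(Rational(11, 3), 2)), -82) = Mul(Add(-89, Rational(121, 9)), -82) = Mul(Rational(-680, 9), -82) = Rational(55760, 9)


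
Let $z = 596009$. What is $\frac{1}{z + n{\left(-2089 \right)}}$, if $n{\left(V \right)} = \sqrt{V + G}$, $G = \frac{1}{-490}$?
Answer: $\frac{292044410}{174061097783301} - \frac{7 i \sqrt{10236110}}{174061097783301} \approx 1.6778 \cdot 10^{-6} - 1.2867 \cdot 10^{-10} i$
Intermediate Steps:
$G = - \frac{1}{490} \approx -0.0020408$
$n{\left(V \right)} = \sqrt{- \frac{1}{490} + V}$ ($n{\left(V \right)} = \sqrt{V - \frac{1}{490}} = \sqrt{- \frac{1}{490} + V}$)
$\frac{1}{z + n{\left(-2089 \right)}} = \frac{1}{596009 + \frac{\sqrt{-10 + 4900 \left(-2089\right)}}{70}} = \frac{1}{596009 + \frac{\sqrt{-10 - 10236100}}{70}} = \frac{1}{596009 + \frac{\sqrt{-10236110}}{70}} = \frac{1}{596009 + \frac{i \sqrt{10236110}}{70}}$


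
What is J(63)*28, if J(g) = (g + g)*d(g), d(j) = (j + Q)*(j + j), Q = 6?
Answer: 30672432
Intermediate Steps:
d(j) = 2*j*(6 + j) (d(j) = (j + 6)*(j + j) = (6 + j)*(2*j) = 2*j*(6 + j))
J(g) = 4*g**2*(6 + g) (J(g) = (g + g)*(2*g*(6 + g)) = (2*g)*(2*g*(6 + g)) = 4*g**2*(6 + g))
J(63)*28 = (4*63**2*(6 + 63))*28 = (4*3969*69)*28 = 1095444*28 = 30672432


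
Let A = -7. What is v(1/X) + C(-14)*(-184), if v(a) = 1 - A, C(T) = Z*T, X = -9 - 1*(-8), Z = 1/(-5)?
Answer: -2536/5 ≈ -507.20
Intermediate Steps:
Z = -⅕ ≈ -0.20000
X = -1 (X = -9 + 8 = -1)
C(T) = -T/5
v(a) = 8 (v(a) = 1 - 1*(-7) = 1 + 7 = 8)
v(1/X) + C(-14)*(-184) = 8 - ⅕*(-14)*(-184) = 8 + (14/5)*(-184) = 8 - 2576/5 = -2536/5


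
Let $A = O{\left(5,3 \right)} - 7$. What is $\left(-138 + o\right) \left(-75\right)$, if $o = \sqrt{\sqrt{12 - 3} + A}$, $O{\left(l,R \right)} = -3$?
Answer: $10350 - 75 i \sqrt{7} \approx 10350.0 - 198.43 i$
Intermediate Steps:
$A = -10$ ($A = -3 - 7 = -10$)
$o = i \sqrt{7}$ ($o = \sqrt{\sqrt{12 - 3} - 10} = \sqrt{\sqrt{9} - 10} = \sqrt{3 - 10} = \sqrt{-7} = i \sqrt{7} \approx 2.6458 i$)
$\left(-138 + o\right) \left(-75\right) = \left(-138 + i \sqrt{7}\right) \left(-75\right) = 10350 - 75 i \sqrt{7}$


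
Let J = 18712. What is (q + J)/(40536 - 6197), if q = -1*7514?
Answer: 11198/34339 ≈ 0.32610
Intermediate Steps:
q = -7514
(q + J)/(40536 - 6197) = (-7514 + 18712)/(40536 - 6197) = 11198/34339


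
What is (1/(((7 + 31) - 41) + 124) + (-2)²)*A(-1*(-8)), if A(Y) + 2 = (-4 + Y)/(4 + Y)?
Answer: -2425/363 ≈ -6.6804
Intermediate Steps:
A(Y) = -2 + (-4 + Y)/(4 + Y)
(1/(((7 + 31) - 41) + 124) + (-2)²)*A(-1*(-8)) = (1/(((7 + 31) - 41) + 124) + (-2)²)*((-12 - (-1)*(-8))/(4 - 1*(-8))) = (1/((38 - 41) + 124) + 4)*((-12 - 1*8)/(4 + 8)) = (1/(-3 + 124) + 4)*((-12 - 8)/12) = (1/121 + 4)*((1/12)*(-20)) = (1/121 + 4)*(-5/3) = (485/121)*(-5/3) = -2425/363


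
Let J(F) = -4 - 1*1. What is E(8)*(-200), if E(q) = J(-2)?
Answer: 1000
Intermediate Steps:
J(F) = -5 (J(F) = -4 - 1 = -5)
E(q) = -5
E(8)*(-200) = -5*(-200) = 1000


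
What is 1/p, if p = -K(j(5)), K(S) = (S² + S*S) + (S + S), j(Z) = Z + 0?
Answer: -1/60 ≈ -0.016667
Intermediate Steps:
j(Z) = Z
K(S) = 2*S + 2*S² (K(S) = (S² + S²) + 2*S = 2*S² + 2*S = 2*S + 2*S²)
p = -60 (p = -2*5*(1 + 5) = -2*5*6 = -1*60 = -60)
1/p = 1/(-60) = -1/60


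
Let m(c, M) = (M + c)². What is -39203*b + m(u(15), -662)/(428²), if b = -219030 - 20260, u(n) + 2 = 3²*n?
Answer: 1718428197489921/183184 ≈ 9.3809e+9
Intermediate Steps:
u(n) = -2 + 9*n (u(n) = -2 + 3²*n = -2 + 9*n)
b = -239290
-39203*b + m(u(15), -662)/(428²) = -39203/(1/(-239290)) + (-662 + (-2 + 9*15))²/(428²) = -39203/(-1/239290) + (-662 + (-2 + 135))²/183184 = -39203*(-239290) + (-662 + 133)²*(1/183184) = 9380885870 + (-529)²*(1/183184) = 9380885870 + 279841*(1/183184) = 9380885870 + 279841/183184 = 1718428197489921/183184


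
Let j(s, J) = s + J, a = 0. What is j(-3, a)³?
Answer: -27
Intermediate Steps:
j(s, J) = J + s
j(-3, a)³ = (0 - 3)³ = (-3)³ = -27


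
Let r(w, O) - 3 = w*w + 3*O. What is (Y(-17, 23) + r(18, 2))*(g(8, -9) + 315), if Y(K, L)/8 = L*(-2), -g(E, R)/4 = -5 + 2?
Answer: -11445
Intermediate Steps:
g(E, R) = 12 (g(E, R) = -4*(-5 + 2) = -4*(-3) = 12)
r(w, O) = 3 + w**2 + 3*O (r(w, O) = 3 + (w*w + 3*O) = 3 + (w**2 + 3*O) = 3 + w**2 + 3*O)
Y(K, L) = -16*L (Y(K, L) = 8*(L*(-2)) = 8*(-2*L) = -16*L)
(Y(-17, 23) + r(18, 2))*(g(8, -9) + 315) = (-16*23 + (3 + 18**2 + 3*2))*(12 + 315) = (-368 + (3 + 324 + 6))*327 = (-368 + 333)*327 = -35*327 = -11445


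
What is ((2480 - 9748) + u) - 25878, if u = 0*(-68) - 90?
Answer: -33236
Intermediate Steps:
u = -90 (u = 0 - 90 = -90)
((2480 - 9748) + u) - 25878 = ((2480 - 9748) - 90) - 25878 = (-7268 - 90) - 25878 = -7358 - 25878 = -33236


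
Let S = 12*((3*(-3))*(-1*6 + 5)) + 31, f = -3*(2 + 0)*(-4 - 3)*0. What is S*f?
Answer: 0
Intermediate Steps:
f = 0 (f = -6*(-7)*0 = -3*(-14)*0 = 42*0 = 0)
S = 139 (S = 12*(-9*(-6 + 5)) + 31 = 12*(-9*(-1)) + 31 = 12*9 + 31 = 108 + 31 = 139)
S*f = 139*0 = 0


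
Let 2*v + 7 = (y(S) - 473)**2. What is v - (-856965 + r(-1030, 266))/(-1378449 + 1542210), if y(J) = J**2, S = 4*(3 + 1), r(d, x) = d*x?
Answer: 3856228646/163761 ≈ 23548.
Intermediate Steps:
S = 16 (S = 4*4 = 16)
v = 23541 (v = -7/2 + (16**2 - 473)**2/2 = -7/2 + (256 - 473)**2/2 = -7/2 + (1/2)*(-217)**2 = -7/2 + (1/2)*47089 = -7/2 + 47089/2 = 23541)
v - (-856965 + r(-1030, 266))/(-1378449 + 1542210) = 23541 - (-856965 - 1030*266)/(-1378449 + 1542210) = 23541 - (-856965 - 273980)/163761 = 23541 - (-1130945)/163761 = 23541 - 1*(-1130945/163761) = 23541 + 1130945/163761 = 3856228646/163761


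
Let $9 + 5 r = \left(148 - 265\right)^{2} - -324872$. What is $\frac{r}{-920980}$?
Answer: $- \frac{84638}{1151225} \approx -0.07352$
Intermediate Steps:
$r = \frac{338552}{5}$ ($r = - \frac{9}{5} + \frac{\left(148 - 265\right)^{2} - -324872}{5} = - \frac{9}{5} + \frac{\left(-117\right)^{2} + 324872}{5} = - \frac{9}{5} + \frac{13689 + 324872}{5} = - \frac{9}{5} + \frac{1}{5} \cdot 338561 = - \frac{9}{5} + \frac{338561}{5} = \frac{338552}{5} \approx 67710.0$)
$\frac{r}{-920980} = \frac{338552}{5 \left(-920980\right)} = \frac{338552}{5} \left(- \frac{1}{920980}\right) = - \frac{84638}{1151225}$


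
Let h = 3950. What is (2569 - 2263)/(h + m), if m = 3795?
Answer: 306/7745 ≈ 0.039509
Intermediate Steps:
(2569 - 2263)/(h + m) = (2569 - 2263)/(3950 + 3795) = 306/7745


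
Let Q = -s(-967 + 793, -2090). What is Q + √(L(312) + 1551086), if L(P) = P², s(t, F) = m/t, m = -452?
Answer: -226/87 + √1648430 ≈ 1281.3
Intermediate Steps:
s(t, F) = -452/t
Q = -226/87 (Q = -(-452)/(-967 + 793) = -(-452)/(-174) = -(-452)*(-1)/174 = -1*226/87 = -226/87 ≈ -2.5977)
Q + √(L(312) + 1551086) = -226/87 + √(312² + 1551086) = -226/87 + √(97344 + 1551086) = -226/87 + √1648430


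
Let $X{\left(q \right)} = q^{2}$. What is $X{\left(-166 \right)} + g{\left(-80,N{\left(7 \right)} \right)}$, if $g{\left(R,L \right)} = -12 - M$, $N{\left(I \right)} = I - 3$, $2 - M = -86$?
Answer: $27456$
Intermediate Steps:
$M = 88$ ($M = 2 - -86 = 2 + 86 = 88$)
$N{\left(I \right)} = -3 + I$
$g{\left(R,L \right)} = -100$ ($g{\left(R,L \right)} = -12 - 88 = -100$)
$X{\left(-166 \right)} + g{\left(-80,N{\left(7 \right)} \right)} = \left(-166\right)^{2} - 100 = 27556 - 100 = 27456$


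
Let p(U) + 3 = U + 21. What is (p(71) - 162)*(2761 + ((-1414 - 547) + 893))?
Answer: -123589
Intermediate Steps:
p(U) = 18 + U (p(U) = -3 + (U + 21) = -3 + (21 + U) = 18 + U)
(p(71) - 162)*(2761 + ((-1414 - 547) + 893)) = ((18 + 71) - 162)*(2761 + ((-1414 - 547) + 893)) = (89 - 162)*(2761 + (-1961 + 893)) = -73*(2761 - 1068) = -73*1693 = -123589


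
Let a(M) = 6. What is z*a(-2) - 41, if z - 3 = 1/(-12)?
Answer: -47/2 ≈ -23.500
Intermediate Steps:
z = 35/12 (z = 3 + 1/(-12) = 3 - 1/12 = 35/12 ≈ 2.9167)
z*a(-2) - 41 = (35/12)*6 - 41 = 35/2 - 41 = -47/2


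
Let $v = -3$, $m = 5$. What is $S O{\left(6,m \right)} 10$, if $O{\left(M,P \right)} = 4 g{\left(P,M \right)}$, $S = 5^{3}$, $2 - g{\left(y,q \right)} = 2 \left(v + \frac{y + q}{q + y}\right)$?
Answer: $30000$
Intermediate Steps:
$g{\left(y,q \right)} = 6$ ($g{\left(y,q \right)} = 2 - 2 \left(-3 + \frac{y + q}{q + y}\right) = 2 - 2 \left(-3 + \frac{q + y}{q + y}\right) = 2 - 2 \left(-3 + 1\right) = 2 - 2 \left(-2\right) = 2 - -4 = 2 + 4 = 6$)
$S = 125$
$O{\left(M,P \right)} = 24$ ($O{\left(M,P \right)} = 4 \cdot 6 = 24$)
$S O{\left(6,m \right)} 10 = 125 \cdot 24 \cdot 10 = 3000 \cdot 10 = 30000$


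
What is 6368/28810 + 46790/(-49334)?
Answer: -258465247/355328135 ≈ -0.72740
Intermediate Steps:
6368/28810 + 46790/(-49334) = 6368*(1/28810) + 46790*(-1/49334) = 3184/14405 - 23395/24667 = -258465247/355328135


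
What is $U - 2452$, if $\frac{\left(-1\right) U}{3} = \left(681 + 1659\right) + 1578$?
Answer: $-14206$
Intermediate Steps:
$U = -11754$ ($U = - 3 \left(\left(681 + 1659\right) + 1578\right) = - 3 \left(2340 + 1578\right) = \left(-3\right) 3918 = -11754$)
$U - 2452 = -11754 - 2452 = -14206$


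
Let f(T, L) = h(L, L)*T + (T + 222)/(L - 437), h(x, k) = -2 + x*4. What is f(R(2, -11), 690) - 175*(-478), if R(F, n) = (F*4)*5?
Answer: 49074672/253 ≈ 1.9397e+5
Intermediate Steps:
h(x, k) = -2 + 4*x
R(F, n) = 20*F (R(F, n) = (4*F)*5 = 20*F)
f(T, L) = T*(-2 + 4*L) + (222 + T)/(-437 + L) (f(T, L) = (-2 + 4*L)*T + (T + 222)/(L - 437) = T*(-2 + 4*L) + (222 + T)/(-437 + L))
f(R(2, -11), 690) - 175*(-478) = (222 + 875*(20*2) - 1750*690*20*2 + 4*(20*2)*690**2)/(-437 + 690) - 175*(-478) = (222 + 875*40 - 1750*690*40 + 4*40*476100)/253 - 1*(-83650) = (222 + 35000 - 48300000 + 76176000)/253 + 83650 = (1/253)*27911222 + 83650 = 27911222/253 + 83650 = 49074672/253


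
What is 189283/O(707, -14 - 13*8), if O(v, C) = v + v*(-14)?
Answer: -189283/9191 ≈ -20.594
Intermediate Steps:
O(v, C) = -13*v (O(v, C) = v - 14*v = -13*v)
189283/O(707, -14 - 13*8) = 189283/((-13*707)) = 189283/(-9191) = 189283*(-1/9191) = -189283/9191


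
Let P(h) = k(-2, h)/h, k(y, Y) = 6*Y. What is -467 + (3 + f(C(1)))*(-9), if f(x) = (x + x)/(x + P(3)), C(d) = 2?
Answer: -997/2 ≈ -498.50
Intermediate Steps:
P(h) = 6 (P(h) = (6*h)/h = 6)
f(x) = 2*x/(6 + x) (f(x) = (x + x)/(x + 6) = (2*x)/(6 + x) = 2*x/(6 + x))
-467 + (3 + f(C(1)))*(-9) = -467 + (3 + 2*2/(6 + 2))*(-9) = -467 + (3 + 2*2/8)*(-9) = -467 + (3 + 2*2*(⅛))*(-9) = -467 + (3 + ½)*(-9) = -467 + (7/2)*(-9) = -467 - 63/2 = -997/2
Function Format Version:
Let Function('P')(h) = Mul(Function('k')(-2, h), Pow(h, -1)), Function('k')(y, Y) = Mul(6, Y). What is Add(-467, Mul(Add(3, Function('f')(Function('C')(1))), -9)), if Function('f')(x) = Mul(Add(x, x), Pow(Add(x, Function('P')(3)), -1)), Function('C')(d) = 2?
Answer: Rational(-997, 2) ≈ -498.50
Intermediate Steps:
Function('P')(h) = 6 (Function('P')(h) = Mul(Mul(6, h), Pow(h, -1)) = 6)
Function('f')(x) = Mul(2, x, Pow(Add(6, x), -1)) (Function('f')(x) = Mul(Add(x, x), Pow(Add(x, 6), -1)) = Mul(Mul(2, x), Pow(Add(6, x), -1)) = Mul(2, x, Pow(Add(6, x), -1)))
Add(-467, Mul(Add(3, Function('f')(Function('C')(1))), -9)) = Add(-467, Mul(Add(3, Mul(2, 2, Pow(Add(6, 2), -1))), -9)) = Add(-467, Mul(Add(3, Mul(2, 2, Pow(8, -1))), -9)) = Add(-467, Mul(Add(3, Mul(2, 2, Rational(1, 8))), -9)) = Add(-467, Mul(Add(3, Rational(1, 2)), -9)) = Add(-467, Mul(Rational(7, 2), -9)) = Add(-467, Rational(-63, 2)) = Rational(-997, 2)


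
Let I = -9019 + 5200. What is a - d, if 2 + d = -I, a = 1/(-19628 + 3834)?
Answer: -60285699/15794 ≈ -3817.0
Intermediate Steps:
I = -3819
a = -1/15794 (a = 1/(-15794) = -1/15794 ≈ -6.3315e-5)
d = 3817 (d = -2 - 1*(-3819) = -2 + 3819 = 3817)
a - d = -1/15794 - 1*3817 = -1/15794 - 3817 = -60285699/15794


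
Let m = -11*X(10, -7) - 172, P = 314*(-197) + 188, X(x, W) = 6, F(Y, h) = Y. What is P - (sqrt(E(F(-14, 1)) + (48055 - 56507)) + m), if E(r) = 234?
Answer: -61432 - I*sqrt(8218) ≈ -61432.0 - 90.653*I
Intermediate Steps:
P = -61670 (P = -61858 + 188 = -61670)
m = -238 (m = -11*6 - 172 = -66 - 172 = -238)
P - (sqrt(E(F(-14, 1)) + (48055 - 56507)) + m) = -61670 - (sqrt(234 + (48055 - 56507)) - 238) = -61670 - (sqrt(234 - 8452) - 238) = -61670 - (sqrt(-8218) - 238) = -61670 - (I*sqrt(8218) - 238) = -61670 - (-238 + I*sqrt(8218)) = -61670 + (238 - I*sqrt(8218)) = -61432 - I*sqrt(8218)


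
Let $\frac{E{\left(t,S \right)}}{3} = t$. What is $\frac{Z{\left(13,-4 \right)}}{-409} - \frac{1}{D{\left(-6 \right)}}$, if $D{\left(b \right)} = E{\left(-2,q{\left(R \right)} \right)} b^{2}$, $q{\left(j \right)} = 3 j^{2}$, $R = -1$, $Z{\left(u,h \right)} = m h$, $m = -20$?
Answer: $- \frac{16871}{88344} \approx -0.19097$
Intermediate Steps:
$Z{\left(u,h \right)} = - 20 h$
$E{\left(t,S \right)} = 3 t$
$D{\left(b \right)} = - 6 b^{2}$ ($D{\left(b \right)} = 3 \left(-2\right) b^{2} = - 6 b^{2}$)
$\frac{Z{\left(13,-4 \right)}}{-409} - \frac{1}{D{\left(-6 \right)}} = \frac{\left(-20\right) \left(-4\right)}{-409} - \frac{1}{\left(-6\right) \left(-6\right)^{2}} = 80 \left(- \frac{1}{409}\right) - \frac{1}{\left(-6\right) 36} = - \frac{80}{409} - \frac{1}{-216} = - \frac{80}{409} - - \frac{1}{216} = - \frac{80}{409} + \frac{1}{216} = - \frac{16871}{88344}$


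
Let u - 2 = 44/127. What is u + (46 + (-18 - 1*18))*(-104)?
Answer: -131782/127 ≈ -1037.7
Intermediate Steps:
u = 298/127 (u = 2 + 44/127 = 298/127 ≈ 2.3465)
u + (46 + (-18 - 1*18))*(-104) = 298/127 + (46 + (-18 - 1*18))*(-104) = 298/127 + (46 + (-18 - 18))*(-104) = 298/127 + (46 - 36)*(-104) = 298/127 + 10*(-104) = 298/127 - 1040 = -131782/127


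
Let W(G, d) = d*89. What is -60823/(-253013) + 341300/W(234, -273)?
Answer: -84875520469/6147456861 ≈ -13.807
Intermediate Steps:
W(G, d) = 89*d
-60823/(-253013) + 341300/W(234, -273) = -60823/(-253013) + 341300/((89*(-273))) = -60823*(-1/253013) + 341300/(-24297) = 60823/253013 + 341300*(-1/24297) = 60823/253013 - 341300/24297 = -84875520469/6147456861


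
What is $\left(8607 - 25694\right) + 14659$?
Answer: $-2428$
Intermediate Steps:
$\left(8607 - 25694\right) + 14659 = -17087 + 14659 = -2428$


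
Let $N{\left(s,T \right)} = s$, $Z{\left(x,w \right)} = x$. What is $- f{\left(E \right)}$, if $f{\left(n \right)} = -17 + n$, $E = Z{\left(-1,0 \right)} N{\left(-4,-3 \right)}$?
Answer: $13$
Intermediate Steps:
$E = 4$ ($E = \left(-1\right) \left(-4\right) = 4$)
$- f{\left(E \right)} = - (-17 + 4) = \left(-1\right) \left(-13\right) = 13$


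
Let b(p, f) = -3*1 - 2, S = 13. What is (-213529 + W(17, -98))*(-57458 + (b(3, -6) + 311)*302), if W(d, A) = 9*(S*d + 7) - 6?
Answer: -7392176782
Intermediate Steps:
b(p, f) = -5 (b(p, f) = -3 - 2 = -5)
W(d, A) = 57 + 117*d (W(d, A) = 9*(13*d + 7) - 6 = 9*(7 + 13*d) - 6 = (63 + 117*d) - 6 = 57 + 117*d)
(-213529 + W(17, -98))*(-57458 + (b(3, -6) + 311)*302) = (-213529 + (57 + 117*17))*(-57458 + (-5 + 311)*302) = (-213529 + (57 + 1989))*(-57458 + 306*302) = (-213529 + 2046)*(-57458 + 92412) = -211483*34954 = -7392176782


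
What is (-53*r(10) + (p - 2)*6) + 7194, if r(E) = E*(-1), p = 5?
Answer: 7742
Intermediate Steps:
r(E) = -E
(-53*r(10) + (p - 2)*6) + 7194 = (-(-53)*10 + (5 - 2)*6) + 7194 = (-53*(-10) + 3*6) + 7194 = (530 + 18) + 7194 = 548 + 7194 = 7742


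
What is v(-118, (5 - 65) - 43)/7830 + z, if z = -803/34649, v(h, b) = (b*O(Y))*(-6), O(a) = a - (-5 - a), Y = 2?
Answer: 3452412/5024105 ≈ 0.68717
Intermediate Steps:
O(a) = 5 + 2*a (O(a) = a + (5 + a) = 5 + 2*a)
v(h, b) = -54*b (v(h, b) = (b*(5 + 2*2))*(-6) = (b*(5 + 4))*(-6) = (b*9)*(-6) = (9*b)*(-6) = -54*b)
z = -803/34649 (z = -803*1/34649 = -803/34649 ≈ -0.023175)
v(-118, (5 - 65) - 43)/7830 + z = -54*((5 - 65) - 43)/7830 - 803/34649 = -54*(-60 - 43)*(1/7830) - 803/34649 = -54*(-103)*(1/7830) - 803/34649 = 5562*(1/7830) - 803/34649 = 103/145 - 803/34649 = 3452412/5024105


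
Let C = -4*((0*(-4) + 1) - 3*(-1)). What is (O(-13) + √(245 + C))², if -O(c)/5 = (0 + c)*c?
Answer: (-845 + √229)² ≈ 6.8868e+5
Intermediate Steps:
C = -16 (C = -4*((0 + 1) + 3) = -4*(1 + 3) = -4*4 = -16)
O(c) = -5*c² (O(c) = -5*(0 + c)*c = -5*c*c = -5*c²)
(O(-13) + √(245 + C))² = (-5*(-13)² + √(245 - 16))² = (-5*169 + √229)² = (-845 + √229)²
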